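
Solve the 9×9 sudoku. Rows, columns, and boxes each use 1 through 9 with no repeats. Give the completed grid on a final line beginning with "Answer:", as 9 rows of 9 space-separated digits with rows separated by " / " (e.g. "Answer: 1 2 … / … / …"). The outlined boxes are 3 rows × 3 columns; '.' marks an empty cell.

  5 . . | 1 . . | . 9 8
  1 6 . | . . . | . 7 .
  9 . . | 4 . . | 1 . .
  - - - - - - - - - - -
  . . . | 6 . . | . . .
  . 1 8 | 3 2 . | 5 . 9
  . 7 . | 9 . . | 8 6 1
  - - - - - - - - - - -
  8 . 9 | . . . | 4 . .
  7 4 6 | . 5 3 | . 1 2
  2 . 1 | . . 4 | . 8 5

Step 1. [r6c3∈{2,3,4,5}] row 6 places 2 nowhere but r6c3, so r6c3=2.
Step 2. [r9c2∈{3}] nothing but 3 survives at r9c2, so r9c2=3.
Step 3. [r9c4∈{7}] r9c4 is down to just 7. So r9c4=7.
Step 4. [r4c7∈{2,3,7}] across col 7, 7 lands solely at r4c7, so r4c7=7.
Step 5. [r1c3∈{3,4,7}] 4 has one home in row 1: r1c3, so r1c3=4.
Step 6. [r2c3∈{3}] nothing but 3 survives at r2c3 ⇒ r2c3=3.
Step 7. [r1c7∈{2,3,6}] 3 has one home in col 7: r1c7. So r1c7=3.
Step 8. [r2c6∈{2,5,8,9}] r2c6 is the only open cell in col 6 admitting 9, so r2c6=9.
Step 9. [r2c5∈{8}] only 8 remains possible at r2c5, so r2c5=8.
Step 10. [r9c7∈{6,9}] r9c7 is the only open cell in col 7 admitting 6, so r9c7=6.
Step 11. [r4c8∈{2,3,4}] in row 4, 2 fits only at r4c8, so r4c8=2.
Step 12. [r4c9∈{3,4}] 3 has one home in box 6: r4c9. So r4c9=3.
Step 13. [r4c1∈{4}] nothing but 4 survives at r4c1, so r4c1=4.
Step 14. [r4c5∈{1}] r4c5's peers cover all but 1 ⇒ r4c5=1.
Step 15. [r7c5∈{6}] r7c5's peers cover all but 6, so r7c5=6.
Step 16. [r1c5∈{7}] r1c5 has the single candidate 7, so r1c5=7.
Step 17. [r4c3∈{5}] nothing but 5 survives at r4c3 ⇒ r4c3=5.
Step 18. [r7c4∈{2}] r7c4's peers cover all but 2 ⇒ r7c4=2.
Step 19. [r1c2∈{2}] only 2 remains possible at r1c2 ⇒ r1c2=2.
Step 20. [r3c6∈{2,5,6}] row 3 places 2 nowhere but r3c6. So r3c6=2.
Step 21. [r4c2∈{9}] nothing but 9 survives at r4c2 ⇒ r4c2=9.
Step 22. [r6c1∈{3}] nothing but 3 survives at r6c1 ⇒ r6c1=3.
Step 23. [r3c3∈{7}] r3c3 is down to just 7 ⇒ r3c3=7.
Step 24. [r2c7∈{2}] r2c7 has the single candidate 2 ⇒ r2c7=2.
Step 25. [r5c6∈{7}] r5c6's peers cover all but 7 ⇒ r5c6=7.
Step 26. [r3c9∈{6}] r3c9 is down to just 6 ⇒ r3c9=6.
Step 27. [r2c4∈{5}] r2c4's peers cover all but 5 ⇒ r2c4=5.
Step 28. [r8c4∈{8}] r8c4 is down to just 8. So r8c4=8.
Step 29. [r7c9∈{7}] r7c9 is down to just 7, so r7c9=7.
Step 30. [r5c1∈{6}] r5c1 has the single candidate 6, so r5c1=6.
Step 31. [r6c5∈{4}] only 4 remains possible at r6c5. So r6c5=4.
Step 32. [r3c5∈{3}] r3c5 is down to just 3, so r3c5=3.
Step 33. [r9c5∈{9}] r9c5 has the single candidate 9, so r9c5=9.
Step 34. [r5c8∈{4}] r5c8's peers cover all but 4. So r5c8=4.
Step 35. [r8c7∈{9}] r8c7's peers cover all but 9. So r8c7=9.
Step 36. [r3c8∈{5}] only 5 remains possible at r3c8. So r3c8=5.
Step 37. [r7c2∈{5}] only 5 remains possible at r7c2 ⇒ r7c2=5.
Step 38. [r6c6∈{5}] r6c6 has the single candidate 5, so r6c6=5.
Step 39. [r4c6∈{8}] r4c6's peers cover all but 8 ⇒ r4c6=8.
Step 40. [r2c9∈{4}] r2c9 has the single candidate 4 ⇒ r2c9=4.
Step 41. [r3c2∈{8}] r3c2 is down to just 8, so r3c2=8.
Step 42. [r7c6∈{1}] r7c6's peers cover all but 1 ⇒ r7c6=1.
Step 43. [r1c6∈{6}] r1c6's peers cover all but 6 ⇒ r1c6=6.
Step 44. [r7c8∈{3}] r7c8 has the single candidate 3 ⇒ r7c8=3.

Answer: 5 2 4 1 7 6 3 9 8 / 1 6 3 5 8 9 2 7 4 / 9 8 7 4 3 2 1 5 6 / 4 9 5 6 1 8 7 2 3 / 6 1 8 3 2 7 5 4 9 / 3 7 2 9 4 5 8 6 1 / 8 5 9 2 6 1 4 3 7 / 7 4 6 8 5 3 9 1 2 / 2 3 1 7 9 4 6 8 5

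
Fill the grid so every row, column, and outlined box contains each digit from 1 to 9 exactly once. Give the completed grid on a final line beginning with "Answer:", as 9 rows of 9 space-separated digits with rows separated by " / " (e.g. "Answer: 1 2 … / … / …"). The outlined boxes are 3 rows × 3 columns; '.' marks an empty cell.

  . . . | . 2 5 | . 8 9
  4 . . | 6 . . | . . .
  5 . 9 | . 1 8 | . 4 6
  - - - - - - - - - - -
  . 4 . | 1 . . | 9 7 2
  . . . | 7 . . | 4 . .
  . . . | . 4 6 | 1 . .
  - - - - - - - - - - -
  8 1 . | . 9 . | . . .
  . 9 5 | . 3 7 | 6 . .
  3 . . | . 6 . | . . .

Step 1. [r8c1∈{2}] r8c1 is down to just 2. So r8c1=2.
Step 2. [r9c2∈{7}] r9c2's peers cover all but 7. So r9c2=7.
Step 3. [r3c7∈{2,3,7}] 7 has one home in row 3: r3c7, so r3c7=7.
Step 4. [r1c7∈{3}] r1c7 is down to just 3. So r1c7=3.
Step 5. [r6c4∈{2,3,5,8,9}] col 4 places 9 nowhere but r6c4 ⇒ r6c4=9.
Step 6. [r4c1∈{6}] only 6 remains possible at r4c1 ⇒ r4c1=6.
Step 7. [r3c2∈{2,3}] row 3 places 2 nowhere but r3c2. So r3c2=2.
Step 8. [r9c7∈{2,5,8}] 8 has one home in col 7: r9c7. So r9c7=8.
Step 9. [r9c3∈{4}] only 4 remains possible at r9c3, so r9c3=4.
Step 10. [r7c6∈{2,4}] across col 6, 4 lands solely at r7c6 ⇒ r7c6=4.
Step 11. [r6c3∈{2,3,7,8}] across row 6, 2 lands solely at r6c3. So r6c3=2.
Step 12. [r8c8∈{1}] nothing but 1 survives at r8c8 ⇒ r8c8=1.
Step 13. [r9c9∈{5}] nothing but 5 survives at r9c9, so r9c9=5.
Step 14. [r7c7∈{2}] r7c7 is down to just 2. So r7c7=2.
Step 15. [r7c8∈{3}] r7c8 is down to just 3. So r7c8=3.
Step 16. [r4c6∈{3}] r4c6 is down to just 3, so r4c6=3.
Step 17. [r4c3∈{8}] nothing but 8 survives at r4c3, so r4c3=8.
Step 18. [r6c8∈{5}] r6c8 is down to just 5. So r6c8=5.
Step 19. [r6c2∈{3}] r6c2 has the single candidate 3 ⇒ r6c2=3.
Step 20. [r5c3∈{1}] r5c3 has the single candidate 1. So r5c3=1.
Step 21. [r5c5∈{5,8}] col 5 places 8 nowhere but r5c5 ⇒ r5c5=8.
Step 22. [r2c5∈{7}] only 7 remains possible at r2c5, so r2c5=7.
Step 23. [r1c3∈{6,7}] r1c3 is the only open cell in col 3 admitting 7 ⇒ r1c3=7.
Step 24. [r5c6∈{2}] nothing but 2 survives at r5c6. So r5c6=2.
Step 25. [r7c4∈{5}] only 5 remains possible at r7c4, so r7c4=5.
Step 26. [r2c7∈{5}] only 5 remains possible at r2c7 ⇒ r2c7=5.
Step 27. [r5c8∈{6}] r5c8 has the single candidate 6. So r5c8=6.
Step 28. [r1c1∈{1}] r1c1 has the single candidate 1 ⇒ r1c1=1.
Step 29. [r1c4∈{4}] only 4 remains possible at r1c4. So r1c4=4.
Step 30. [r8c9∈{4}] r8c9 is down to just 4 ⇒ r8c9=4.
Step 31. [r9c6∈{1}] nothing but 1 survives at r9c6, so r9c6=1.
Step 32. [r2c2∈{8}] r2c2 is down to just 8 ⇒ r2c2=8.
Step 33. [r9c8∈{9}] r9c8 has the single candidate 9, so r9c8=9.
Step 34. [r4c5∈{5}] r4c5 is down to just 5. So r4c5=5.
Step 35. [r6c9∈{8}] only 8 remains possible at r6c9 ⇒ r6c9=8.
Step 36. [r6c1∈{7}] nothing but 7 survives at r6c1. So r6c1=7.
Step 37. [r2c9∈{1}] nothing but 1 survives at r2c9 ⇒ r2c9=1.
Step 38. [r9c4∈{2}] r9c4's peers cover all but 2, so r9c4=2.
Step 39. [r5c9∈{3}] only 3 remains possible at r5c9 ⇒ r5c9=3.
Step 40. [r5c2∈{5}] r5c2's peers cover all but 5, so r5c2=5.
Step 41. [r2c3∈{3}] only 3 remains possible at r2c3 ⇒ r2c3=3.
Step 42. [r7c9∈{7}] r7c9 has the single candidate 7, so r7c9=7.
Step 43. [r5c1∈{9}] r5c1's peers cover all but 9. So r5c1=9.
Step 44. [r2c8∈{2}] r2c8 has the single candidate 2 ⇒ r2c8=2.
Step 45. [r3c4∈{3}] only 3 remains possible at r3c4, so r3c4=3.
Step 46. [r8c4∈{8}] r8c4 has the single candidate 8 ⇒ r8c4=8.
Step 47. [r7c3∈{6}] r7c3 is down to just 6. So r7c3=6.
Step 48. [r2c6∈{9}] r2c6 is down to just 9 ⇒ r2c6=9.
Step 49. [r1c2∈{6}] r1c2's peers cover all but 6, so r1c2=6.

Answer: 1 6 7 4 2 5 3 8 9 / 4 8 3 6 7 9 5 2 1 / 5 2 9 3 1 8 7 4 6 / 6 4 8 1 5 3 9 7 2 / 9 5 1 7 8 2 4 6 3 / 7 3 2 9 4 6 1 5 8 / 8 1 6 5 9 4 2 3 7 / 2 9 5 8 3 7 6 1 4 / 3 7 4 2 6 1 8 9 5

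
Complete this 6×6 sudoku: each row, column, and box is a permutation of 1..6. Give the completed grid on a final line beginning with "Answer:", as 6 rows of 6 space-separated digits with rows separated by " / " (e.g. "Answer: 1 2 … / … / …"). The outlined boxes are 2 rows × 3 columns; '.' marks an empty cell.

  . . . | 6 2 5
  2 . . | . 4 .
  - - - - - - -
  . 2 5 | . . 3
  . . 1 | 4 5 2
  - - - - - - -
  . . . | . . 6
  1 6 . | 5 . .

Step 1. [r2c4∈{1,3}] r2c4 is the only open cell in box 2 admitting 3 ⇒ r2c4=3.
Step 2. [r6c3∈{2,3,4}] across row 6, 2 lands solely at r6c3. So r6c3=2.
Step 3. [r1c2∈{1,3,4}] across row 1, 1 lands solely at r1c2, so r1c2=1.
Step 4. [r5c2∈{3,4,5}] r5c2 is the only open cell in col 2 admitting 4 ⇒ r5c2=4.
Step 5. [r5c3∈{3}] r5c3 is down to just 3 ⇒ r5c3=3.
Step 6. [r3c4∈{1}] only 1 remains possible at r3c4 ⇒ r3c4=1.
Step 7. [r3c1∈{4,6}] in row 3, 4 fits only at r3c1, so r3c1=4.
Step 8. [r1c1∈{3}] r1c1's peers cover all but 3 ⇒ r1c1=3.
Step 9. [r2c2∈{5}] nothing but 5 survives at r2c2 ⇒ r2c2=5.
Step 10. [r6c6∈{4}] r6c6's peers cover all but 4, so r6c6=4.
Step 11. [r2c3∈{6}] r2c3 has the single candidate 6 ⇒ r2c3=6.
Step 12. [r4c1∈{6}] r4c1 has the single candidate 6, so r4c1=6.
Step 13. [r2c6∈{1}] r2c6's peers cover all but 1, so r2c6=1.
Step 14. [r5c1∈{5}] r5c1 is down to just 5. So r5c1=5.
Step 15. [r5c4∈{2}] nothing but 2 survives at r5c4, so r5c4=2.
Step 16. [r3c5∈{6}] r3c5 has the single candidate 6, so r3c5=6.
Step 17. [r5c5∈{1}] only 1 remains possible at r5c5. So r5c5=1.
Step 18. [r6c5∈{3}] r6c5's peers cover all but 3, so r6c5=3.
Step 19. [r1c3∈{4}] r1c3 has the single candidate 4 ⇒ r1c3=4.
Step 20. [r4c2∈{3}] nothing but 3 survives at r4c2. So r4c2=3.

Answer: 3 1 4 6 2 5 / 2 5 6 3 4 1 / 4 2 5 1 6 3 / 6 3 1 4 5 2 / 5 4 3 2 1 6 / 1 6 2 5 3 4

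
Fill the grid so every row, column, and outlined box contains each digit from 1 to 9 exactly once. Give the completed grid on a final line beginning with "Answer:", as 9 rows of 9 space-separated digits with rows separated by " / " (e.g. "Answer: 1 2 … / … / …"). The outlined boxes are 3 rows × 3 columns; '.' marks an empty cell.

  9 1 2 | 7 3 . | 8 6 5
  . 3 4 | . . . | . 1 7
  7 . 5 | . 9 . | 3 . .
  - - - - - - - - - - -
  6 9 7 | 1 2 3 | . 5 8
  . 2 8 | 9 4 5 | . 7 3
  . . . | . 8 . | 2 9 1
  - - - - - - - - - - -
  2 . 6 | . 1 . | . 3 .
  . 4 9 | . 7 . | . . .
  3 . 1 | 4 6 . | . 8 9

Step 1. [r8c8∈{2}] r8c8's peers cover all but 2 ⇒ r8c8=2.
Step 2. [r8c6∈{8}] r8c6's peers cover all but 8. So r8c6=8.
Step 3. [r8c1∈{5}] r8c1's peers cover all but 5, so r8c1=5.
Step 4. [r3c6∈{1,2,4,6}] 1 has one home in row 3: r3c6, so r3c6=1.
Step 5. [r6c4∈{6}] r6c4 is down to just 6 ⇒ r6c4=6.
Step 6. [r9c7∈{5,7}] across row 9, 5 lands solely at r9c7. So r9c7=5.
Step 7. [r7c7∈{4,7}] r7c7 is the only open cell in col 7 admitting 7. So r7c7=7.
Step 8. [r2c1∈{8}] r2c1 has the single candidate 8 ⇒ r2c1=8.
Step 9. [r3c9∈{2,4}] in col 9, 2 fits only at r3c9. So r3c9=2.
Step 10. [r2c4∈{2,5}] r2c4 is the only open cell in col 4 admitting 2 ⇒ r2c4=2.
Step 11. [r8c7∈{1,6}] row 8 places 1 nowhere but r8c7, so r8c7=1.
Step 12. [r2c6∈{6}] r2c6 has the single candidate 6. So r2c6=6.
Step 13. [r8c9∈{6}] r8c9 has the single candidate 6 ⇒ r8c9=6.
Step 14. [r3c2∈{6}] r3c2's peers cover all but 6. So r3c2=6.
Step 15. [r7c4∈{5}] r7c4 is down to just 5 ⇒ r7c4=5.
Step 16. [r1c6∈{4}] r1c6 has the single candidate 4 ⇒ r1c6=4.
Step 17. [r6c3∈{3}] r6c3 has the single candidate 3, so r6c3=3.
Step 18. [r5c1∈{1}] nothing but 1 survives at r5c1. So r5c1=1.
Step 19. [r7c6∈{9}] r7c6 has the single candidate 9, so r7c6=9.
Step 20. [r6c6∈{7}] nothing but 7 survives at r6c6 ⇒ r6c6=7.
Step 21. [r9c6∈{2}] r9c6's peers cover all but 2, so r9c6=2.
Step 22. [r2c7∈{9}] r2c7 has the single candidate 9 ⇒ r2c7=9.
Step 23. [r2c5∈{5}] only 5 remains possible at r2c5, so r2c5=5.
Step 24. [r7c2∈{8}] r7c2 has the single candidate 8. So r7c2=8.
Step 25. [r3c8∈{4}] only 4 remains possible at r3c8. So r3c8=4.
Step 26. [r3c4∈{8}] r3c4's peers cover all but 8, so r3c4=8.
Step 27. [r6c2∈{5}] only 5 remains possible at r6c2. So r6c2=5.
Step 28. [r7c9∈{4}] r7c9 is down to just 4 ⇒ r7c9=4.
Step 29. [r9c2∈{7}] only 7 remains possible at r9c2 ⇒ r9c2=7.
Step 30. [r5c7∈{6}] only 6 remains possible at r5c7, so r5c7=6.
Step 31. [r8c4∈{3}] only 3 remains possible at r8c4, so r8c4=3.
Step 32. [r4c7∈{4}] r4c7's peers cover all but 4, so r4c7=4.
Step 33. [r6c1∈{4}] r6c1's peers cover all but 4, so r6c1=4.

Answer: 9 1 2 7 3 4 8 6 5 / 8 3 4 2 5 6 9 1 7 / 7 6 5 8 9 1 3 4 2 / 6 9 7 1 2 3 4 5 8 / 1 2 8 9 4 5 6 7 3 / 4 5 3 6 8 7 2 9 1 / 2 8 6 5 1 9 7 3 4 / 5 4 9 3 7 8 1 2 6 / 3 7 1 4 6 2 5 8 9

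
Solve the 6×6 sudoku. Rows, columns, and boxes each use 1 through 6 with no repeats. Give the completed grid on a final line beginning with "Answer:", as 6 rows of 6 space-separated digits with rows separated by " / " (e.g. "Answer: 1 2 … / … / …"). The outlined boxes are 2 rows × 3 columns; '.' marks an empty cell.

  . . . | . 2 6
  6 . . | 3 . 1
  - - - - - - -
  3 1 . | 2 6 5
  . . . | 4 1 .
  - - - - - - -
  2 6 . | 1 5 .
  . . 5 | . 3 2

Step 1. [r2c2∈{2,4,5}] across row 2, 5 lands solely at r2c2, so r2c2=5.
Step 2. [r6c2∈{4}] r6c2 is down to just 4, so r6c2=4.
Step 3. [r1c1∈{1,4}] 4 has one home in col 1: r1c1. So r1c1=4.
Step 4. [r1c2∈{3}] r1c2 is down to just 3, so r1c2=3.
Step 5. [r2c3∈{2}] r2c3 has the single candidate 2. So r2c3=2.
Step 6. [r5c6∈{4}] r5c6 is down to just 4 ⇒ r5c6=4.
Step 7. [r4c2∈{2}] r4c2's peers cover all but 2, so r4c2=2.
Step 8. [r4c6∈{3}] r4c6's peers cover all but 3 ⇒ r4c6=3.
Step 9. [r4c3∈{6}] only 6 remains possible at r4c3, so r4c3=6.
Step 10. [r5c3∈{3}] r5c3 is down to just 3. So r5c3=3.
Step 11. [r6c4∈{6}] nothing but 6 survives at r6c4. So r6c4=6.
Step 12. [r3c3∈{4}] r3c3's peers cover all but 4. So r3c3=4.
Step 13. [r2c5∈{4}] r2c5 has the single candidate 4 ⇒ r2c5=4.
Step 14. [r4c1∈{5}] r4c1's peers cover all but 5 ⇒ r4c1=5.
Step 15. [r6c1∈{1}] only 1 remains possible at r6c1 ⇒ r6c1=1.
Step 16. [r1c3∈{1}] r1c3 has the single candidate 1. So r1c3=1.
Step 17. [r1c4∈{5}] r1c4 has the single candidate 5. So r1c4=5.

Answer: 4 3 1 5 2 6 / 6 5 2 3 4 1 / 3 1 4 2 6 5 / 5 2 6 4 1 3 / 2 6 3 1 5 4 / 1 4 5 6 3 2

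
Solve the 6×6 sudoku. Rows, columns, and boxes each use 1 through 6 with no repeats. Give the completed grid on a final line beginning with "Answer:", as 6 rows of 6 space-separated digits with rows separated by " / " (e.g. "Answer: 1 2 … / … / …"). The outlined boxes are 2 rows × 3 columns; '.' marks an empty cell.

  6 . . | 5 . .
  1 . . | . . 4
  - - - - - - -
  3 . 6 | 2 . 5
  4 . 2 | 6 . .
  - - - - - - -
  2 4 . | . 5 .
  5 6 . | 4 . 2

Step 1. [r2c4∈{3}] r2c4's peers cover all but 3. So r2c4=3.
Step 2. [r1c6∈{1}] only 1 remains possible at r1c6. So r1c6=1.
Step 3. [r4c6∈{3}] r4c6 has the single candidate 3, so r4c6=3.
Step 4. [r4c5∈{1}] r4c5 has the single candidate 1. So r4c5=1.
Step 5. [r5c3∈{1,3}] 3 has one home in row 5: r5c3. So r5c3=3.
Step 6. [r1c5∈{2}] r1c5's peers cover all but 2 ⇒ r1c5=2.
Step 7. [r2c3∈{5}] r2c3 is down to just 5 ⇒ r2c3=5.
Step 8. [r5c6∈{6}] r5c6 is down to just 6 ⇒ r5c6=6.
Step 9. [r6c3∈{1}] r6c3 has the single candidate 1 ⇒ r6c3=1.
Step 10. [r1c2∈{3}] r1c2's peers cover all but 3. So r1c2=3.
Step 11. [r2c5∈{6}] r2c5 has the single candidate 6 ⇒ r2c5=6.
Step 12. [r4c2∈{5}] r4c2 is down to just 5, so r4c2=5.
Step 13. [r2c2∈{2}] only 2 remains possible at r2c2. So r2c2=2.
Step 14. [r6c5∈{3}] only 3 remains possible at r6c5. So r6c5=3.
Step 15. [r1c3∈{4}] r1c3's peers cover all but 4, so r1c3=4.
Step 16. [r3c2∈{1}] nothing but 1 survives at r3c2. So r3c2=1.
Step 17. [r5c4∈{1}] r5c4's peers cover all but 1. So r5c4=1.
Step 18. [r3c5∈{4}] nothing but 4 survives at r3c5, so r3c5=4.

Answer: 6 3 4 5 2 1 / 1 2 5 3 6 4 / 3 1 6 2 4 5 / 4 5 2 6 1 3 / 2 4 3 1 5 6 / 5 6 1 4 3 2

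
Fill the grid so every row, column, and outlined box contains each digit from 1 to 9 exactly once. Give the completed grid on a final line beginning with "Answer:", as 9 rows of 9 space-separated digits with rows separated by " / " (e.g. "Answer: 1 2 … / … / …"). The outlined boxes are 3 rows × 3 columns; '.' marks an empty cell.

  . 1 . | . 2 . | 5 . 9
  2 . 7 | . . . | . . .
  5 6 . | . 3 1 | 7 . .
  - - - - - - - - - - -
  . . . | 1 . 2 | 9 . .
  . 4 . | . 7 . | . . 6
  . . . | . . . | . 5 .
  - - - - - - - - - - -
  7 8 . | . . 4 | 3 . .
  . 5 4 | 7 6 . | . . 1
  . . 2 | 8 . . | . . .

Step 1. [r6c2∈{2,3,7,9}] across col 2, 2 lands solely at r6c2, so r6c2=2.
Step 2. [r6c9∈{3,4,7,8}] across row 6, 7 lands solely at r6c9 ⇒ r6c9=7.
Step 3. [r1c1∈{3,4,8}] in col 1, 4 fits only at r1c1. So r1c1=4.
Step 4. [r1c4∈{6}] r1c4's peers cover all but 6. So r1c4=6.
Step 5. [r6c6∈{3,6,8,9}] col 6 places 6 nowhere but r6c6 ⇒ r6c6=6.
Step 6. [r7c4∈{2,5,9}] col 4 places 2 nowhere but r7c4 ⇒ r7c4=2.
Step 7. [r9c8∈{4,6,7,9}] 7 has one home in row 9: r9c8 ⇒ r9c8=7.
Step 8. [r3c9∈{2,4,8}] col 9 places 2 nowhere but r3c9, so r3c9=2.
Step 9. [r7c9∈{5}] r7c9 has the single candidate 5, so r7c9=5.
Step 10. [r9c9∈{4}] r9c9's peers cover all but 4. So r9c9=4.
Step 11. [r9c7∈{6}] r9c7 has the single candidate 6 ⇒ r9c7=6.
Step 12. [r2c8∈{1,3,4,6,8}] in row 2, 6 fits only at r2c8. So r2c8=6.
Step 13. [r5c8∈{1,2,3,8}] col 8 places 1 nowhere but r5c8, so r5c8=1.
Step 14. [r8c8∈{2,8,9}] col 8 places 2 nowhere but r8c8, so r8c8=2.
Step 15. [r7c3∈{1,6,9}] 6 has one home in row 7: r7c3, so r7c3=6.
Step 16. [r9c1∈{1,3,9}] in box 7, 1 fits only at r9c1, so r9c1=1.
Step 17. [r8c7∈{8}] r8c7's peers cover all but 8 ⇒ r8c7=8.
Step 18. [r6c7∈{4}] r6c7 is down to just 4 ⇒ r6c7=4.
Step 19. [r6c3∈{1,3,8,9}] r6c3 is the only open cell in row 6 admitting 1. So r6c3=1.
Step 20. [r4c5∈{4,5,8}] across row 4, 4 lands solely at r4c5, so r4c5=4.
Step 21. [r2c4∈{4,5,9}] 4 has one home in row 2: r2c4, so r2c4=4.
Step 22. [r3c4∈{9}] r3c4 is down to just 9 ⇒ r3c4=9.
Step 23. [r5c3∈{3,5,8,9}] 9 has one home in col 3: r5c3. So r5c3=9.
Step 24. [r3c3∈{8}] nothing but 8 survives at r3c3, so r3c3=8.
Step 25. [r8c1∈{3,9}] across col 1, 9 lands solely at r8c1, so r8c1=9.
Step 26. [r9c6∈{3,5,9}] r9c6 is the only open cell in col 6 admitting 9 ⇒ r9c6=9.
Step 27. [r1c3∈{3}] r1c3's peers cover all but 3, so r1c3=3.
Step 28. [r4c8∈{3,8}] across col 8, 3 lands solely at r4c8, so r4c8=3.
Step 29. [r6c4∈{3}] nothing but 3 survives at r6c4. So r6c4=3.
Step 30. [r6c1∈{8}] nothing but 8 survives at r6c1. So r6c1=8.
Step 31. [r2c5∈{5,8}] in col 5, 8 fits only at r2c5. So r2c5=8.
Step 32. [r5c4∈{5}] r5c4's peers cover all but 5. So r5c4=5.
Step 33. [r4c9∈{8}] r4c9's peers cover all but 8, so r4c9=8.
Step 34. [r6c5∈{9}] nothing but 9 survives at r6c5. So r6c5=9.
Step 35. [r7c5∈{1}] r7c5 has the single candidate 1, so r7c5=1.
Step 36. [r3c8∈{4}] only 4 remains possible at r3c8, so r3c8=4.
Step 37. [r8c6∈{3}] r8c6 has the single candidate 3. So r8c6=3.
Step 38. [r2c6∈{5}] r2c6's peers cover all but 5. So r2c6=5.
Step 39. [r4c3∈{5}] only 5 remains possible at r4c3, so r4c3=5.
Step 40. [r7c8∈{9}] r7c8 is down to just 9 ⇒ r7c8=9.
Step 41. [r2c9∈{3}] r2c9 has the single candidate 3, so r2c9=3.
Step 42. [r2c7∈{1}] nothing but 1 survives at r2c7, so r2c7=1.
Step 43. [r4c1∈{6}] r4c1 is down to just 6, so r4c1=6.
Step 44. [r5c7∈{2}] nothing but 2 survives at r5c7, so r5c7=2.
Step 45. [r5c1∈{3}] nothing but 3 survives at r5c1 ⇒ r5c1=3.
Step 46. [r5c6∈{8}] r5c6 has the single candidate 8. So r5c6=8.
Step 47. [r2c2∈{9}] r2c2 has the single candidate 9. So r2c2=9.
Step 48. [r4c2∈{7}] r4c2 is down to just 7, so r4c2=7.
Step 49. [r1c8∈{8}] nothing but 8 survives at r1c8, so r1c8=8.
Step 50. [r9c5∈{5}] nothing but 5 survives at r9c5 ⇒ r9c5=5.
Step 51. [r9c2∈{3}] nothing but 3 survives at r9c2. So r9c2=3.
Step 52. [r1c6∈{7}] r1c6 has the single candidate 7 ⇒ r1c6=7.

Answer: 4 1 3 6 2 7 5 8 9 / 2 9 7 4 8 5 1 6 3 / 5 6 8 9 3 1 7 4 2 / 6 7 5 1 4 2 9 3 8 / 3 4 9 5 7 8 2 1 6 / 8 2 1 3 9 6 4 5 7 / 7 8 6 2 1 4 3 9 5 / 9 5 4 7 6 3 8 2 1 / 1 3 2 8 5 9 6 7 4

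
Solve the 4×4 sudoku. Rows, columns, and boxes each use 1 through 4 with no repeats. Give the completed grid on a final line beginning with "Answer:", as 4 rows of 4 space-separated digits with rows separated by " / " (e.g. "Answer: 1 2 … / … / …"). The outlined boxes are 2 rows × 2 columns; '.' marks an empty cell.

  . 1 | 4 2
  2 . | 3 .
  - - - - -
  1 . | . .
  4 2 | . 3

Step 1. [r2c2∈{4}] r2c2 has the single candidate 4. So r2c2=4.
Step 2. [r4c3∈{1}] only 1 remains possible at r4c3. So r4c3=1.
Step 3. [r3c2∈{3}] r3c2's peers cover all but 3 ⇒ r3c2=3.
Step 4. [r3c4∈{4}] nothing but 4 survives at r3c4. So r3c4=4.
Step 5. [r2c4∈{1}] only 1 remains possible at r2c4, so r2c4=1.
Step 6. [r3c3∈{2}] r3c3 is down to just 2, so r3c3=2.
Step 7. [r1c1∈{3}] r1c1's peers cover all but 3, so r1c1=3.

Answer: 3 1 4 2 / 2 4 3 1 / 1 3 2 4 / 4 2 1 3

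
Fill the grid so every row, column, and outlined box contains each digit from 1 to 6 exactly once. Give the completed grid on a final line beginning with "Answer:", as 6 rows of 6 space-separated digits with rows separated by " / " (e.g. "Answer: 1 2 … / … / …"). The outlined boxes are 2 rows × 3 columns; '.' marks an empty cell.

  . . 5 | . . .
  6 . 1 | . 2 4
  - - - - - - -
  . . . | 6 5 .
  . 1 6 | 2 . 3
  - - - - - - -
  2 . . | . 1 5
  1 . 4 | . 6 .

Step 1. [r2c2∈{3}] r2c2 has the single candidate 3, so r2c2=3.
Step 2. [r1c1∈{4}] r1c1 has the single candidate 4, so r1c1=4.
Step 3. [r1c4∈{1,3}] across col 4, 1 lands solely at r1c4. So r1c4=1.
Step 4. [r5c3∈{3}] r5c3 is down to just 3 ⇒ r5c3=3.
Step 5. [r3c2∈{2,4}] 4 has one home in row 3: r3c2, so r3c2=4.
Step 6. [r5c2∈{6}] nothing but 6 survives at r5c2, so r5c2=6.
Step 7. [r2c4∈{5}] r2c4's peers cover all but 5, so r2c4=5.
Step 8. [r4c1∈{5}] r4c1 has the single candidate 5, so r4c1=5.
Step 9. [r1c6∈{6}] r1c6 is down to just 6, so r1c6=6.
Step 10. [r3c1∈{3}] r3c1 is down to just 3, so r3c1=3.
Step 11. [r1c5∈{3}] r1c5's peers cover all but 3 ⇒ r1c5=3.
Step 12. [r6c2∈{5}] only 5 remains possible at r6c2 ⇒ r6c2=5.
Step 13. [r3c3∈{2}] r3c3 is down to just 2, so r3c3=2.
Step 14. [r6c4∈{3}] only 3 remains possible at r6c4. So r6c4=3.
Step 15. [r1c2∈{2}] only 2 remains possible at r1c2 ⇒ r1c2=2.
Step 16. [r4c5∈{4}] r4c5 has the single candidate 4. So r4c5=4.
Step 17. [r6c6∈{2}] only 2 remains possible at r6c6 ⇒ r6c6=2.
Step 18. [r5c4∈{4}] r5c4's peers cover all but 4. So r5c4=4.
Step 19. [r3c6∈{1}] nothing but 1 survives at r3c6 ⇒ r3c6=1.

Answer: 4 2 5 1 3 6 / 6 3 1 5 2 4 / 3 4 2 6 5 1 / 5 1 6 2 4 3 / 2 6 3 4 1 5 / 1 5 4 3 6 2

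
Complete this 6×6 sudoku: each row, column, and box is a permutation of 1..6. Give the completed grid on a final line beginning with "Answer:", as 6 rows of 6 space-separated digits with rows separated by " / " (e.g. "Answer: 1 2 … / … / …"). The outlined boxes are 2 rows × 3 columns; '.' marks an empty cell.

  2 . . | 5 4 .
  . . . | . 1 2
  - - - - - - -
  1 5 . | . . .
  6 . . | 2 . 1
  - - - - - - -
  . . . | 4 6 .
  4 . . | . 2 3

Step 1. [r6c3∈{1,5,6}] across row 6, 5 lands solely at r6c3. So r6c3=5.
Step 2. [r2c4∈{3,6}] 3 has one home in box 2: r2c4 ⇒ r2c4=3.
Step 3. [r3c3∈{2,3,4}] across row 3, 2 lands solely at r3c3 ⇒ r3c3=2.
Step 4. [r1c6∈{6}] only 6 remains possible at r1c6 ⇒ r1c6=6.
Step 5. [r5c1∈{3}] nothing but 3 survives at r5c1, so r5c1=3.
Step 6. [r5c3∈{1}] only 1 remains possible at r5c3, so r5c3=1.
Step 7. [r1c3∈{3}] r1c3's peers cover all but 3, so r1c3=3.
Step 8. [r2c3∈{4,6}] across col 3, 6 lands solely at r2c3 ⇒ r2c3=6.
Step 9. [r4c2∈{3,4}] 3 has one home in col 2: r4c2, so r4c2=3.
Step 10. [r3c6∈{4}] nothing but 4 survives at r3c6, so r3c6=4.
Step 11. [r3c5∈{3}] r3c5 is down to just 3 ⇒ r3c5=3.
Step 12. [r5c6∈{5}] only 5 remains possible at r5c6, so r5c6=5.
Step 13. [r2c2∈{4}] r2c2 has the single candidate 4, so r2c2=4.
Step 14. [r2c1∈{5}] r2c1 has the single candidate 5 ⇒ r2c1=5.
Step 15. [r5c2∈{2}] r5c2 is down to just 2. So r5c2=2.
Step 16. [r6c2∈{6}] r6c2 is down to just 6, so r6c2=6.
Step 17. [r4c5∈{5}] r4c5's peers cover all but 5. So r4c5=5.
Step 18. [r3c4∈{6}] r3c4's peers cover all but 6 ⇒ r3c4=6.
Step 19. [r1c2∈{1}] only 1 remains possible at r1c2. So r1c2=1.
Step 20. [r4c3∈{4}] r4c3 has the single candidate 4. So r4c3=4.
Step 21. [r6c4∈{1}] nothing but 1 survives at r6c4. So r6c4=1.

Answer: 2 1 3 5 4 6 / 5 4 6 3 1 2 / 1 5 2 6 3 4 / 6 3 4 2 5 1 / 3 2 1 4 6 5 / 4 6 5 1 2 3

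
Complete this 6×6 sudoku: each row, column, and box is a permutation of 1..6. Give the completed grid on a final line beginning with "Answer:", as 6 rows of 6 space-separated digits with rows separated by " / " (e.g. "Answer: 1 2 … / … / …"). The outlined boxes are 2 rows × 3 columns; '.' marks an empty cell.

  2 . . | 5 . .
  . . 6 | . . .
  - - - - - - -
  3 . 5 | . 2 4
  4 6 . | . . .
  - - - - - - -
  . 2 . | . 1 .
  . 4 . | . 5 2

Step 1. [r3c2∈{1}] nothing but 1 survives at r3c2. So r3c2=1.
Step 2. [r5c3∈{3}] only 3 remains possible at r5c3, so r5c3=3.
Step 3. [r4c5∈{3}] r4c5 is down to just 3 ⇒ r4c5=3.
Step 4. [r5c6∈{6}] r5c6 is down to just 6. So r5c6=6.
Step 5. [r2c4∈{1,2,3,4}] across row 2, 2 lands solely at r2c4. So r2c4=2.
Step 6. [r1c3∈{1,4}] in col 3, 4 fits only at r1c3, so r1c3=4.
Step 7. [r2c1∈{1,5}] r2c1 is the only open cell in box 1 admitting 1, so r2c1=1.
Step 8. [r1c6∈{1,3}] row 1 places 1 nowhere but r1c6, so r1c6=1.
Step 9. [r2c6∈{3}] r2c6's peers cover all but 3. So r2c6=3.
Step 10. [r4c3∈{2}] r4c3's peers cover all but 2. So r4c3=2.
Step 11. [r3c4∈{6}] r3c4's peers cover all but 6 ⇒ r3c4=6.
Step 12. [r1c2∈{3}] r1c2's peers cover all but 3, so r1c2=3.
Step 13. [r2c2∈{5}] only 5 remains possible at r2c2. So r2c2=5.
Step 14. [r5c1∈{5}] only 5 remains possible at r5c1. So r5c1=5.
Step 15. [r2c5∈{4}] r2c5 is down to just 4, so r2c5=4.
Step 16. [r6c3∈{1}] only 1 remains possible at r6c3, so r6c3=1.
Step 17. [r5c4∈{4}] only 4 remains possible at r5c4, so r5c4=4.
Step 18. [r4c4∈{1}] nothing but 1 survives at r4c4 ⇒ r4c4=1.
Step 19. [r6c4∈{3}] r6c4's peers cover all but 3, so r6c4=3.
Step 20. [r1c5∈{6}] nothing but 6 survives at r1c5, so r1c5=6.
Step 21. [r6c1∈{6}] nothing but 6 survives at r6c1 ⇒ r6c1=6.
Step 22. [r4c6∈{5}] r4c6's peers cover all but 5. So r4c6=5.

Answer: 2 3 4 5 6 1 / 1 5 6 2 4 3 / 3 1 5 6 2 4 / 4 6 2 1 3 5 / 5 2 3 4 1 6 / 6 4 1 3 5 2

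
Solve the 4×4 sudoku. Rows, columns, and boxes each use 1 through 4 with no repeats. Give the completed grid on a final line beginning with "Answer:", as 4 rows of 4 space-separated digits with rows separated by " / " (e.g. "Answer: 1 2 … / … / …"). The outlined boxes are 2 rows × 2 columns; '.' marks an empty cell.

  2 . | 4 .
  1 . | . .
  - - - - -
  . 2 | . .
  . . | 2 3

Step 1. [r2c2∈{3,4}] 4 has one home in row 2: r2c2, so r2c2=4.
Step 2. [r3c4∈{1,4}] r3c4 is the only open cell in col 4 admitting 4 ⇒ r3c4=4.
Step 3. [r2c3∈{3}] r2c3 has the single candidate 3. So r2c3=3.
Step 4. [r3c1∈{3}] r3c1's peers cover all but 3 ⇒ r3c1=3.
Step 5. [r1c2∈{3}] r1c2 has the single candidate 3, so r1c2=3.
Step 6. [r4c1∈{4}] only 4 remains possible at r4c1. So r4c1=4.
Step 7. [r2c4∈{2}] nothing but 2 survives at r2c4, so r2c4=2.
Step 8. [r3c3∈{1}] only 1 remains possible at r3c3 ⇒ r3c3=1.
Step 9. [r4c2∈{1}] r4c2's peers cover all but 1. So r4c2=1.
Step 10. [r1c4∈{1}] r1c4's peers cover all but 1, so r1c4=1.

Answer: 2 3 4 1 / 1 4 3 2 / 3 2 1 4 / 4 1 2 3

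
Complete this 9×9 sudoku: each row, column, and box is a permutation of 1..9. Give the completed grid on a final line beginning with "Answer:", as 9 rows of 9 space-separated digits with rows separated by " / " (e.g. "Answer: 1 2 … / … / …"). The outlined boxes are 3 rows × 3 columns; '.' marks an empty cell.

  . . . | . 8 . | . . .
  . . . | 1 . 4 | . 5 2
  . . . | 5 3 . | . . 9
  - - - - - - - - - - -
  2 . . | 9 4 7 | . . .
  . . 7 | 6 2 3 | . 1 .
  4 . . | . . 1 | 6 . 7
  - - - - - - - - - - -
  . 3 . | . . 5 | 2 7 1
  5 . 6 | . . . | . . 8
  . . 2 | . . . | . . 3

Step 1. [r9c6∈{6,8,9}] col 6 places 8 nowhere but r9c6 ⇒ r9c6=8.
Step 2. [r1c9∈{4,6}] col 9 places 6 nowhere but r1c9. So r1c9=6.
Step 3. [r4c2∈{1,5,6,8}] across row 4, 6 lands solely at r4c2. So r4c2=6.
Step 4. [r4c3∈{1,3,5,8}] r4c3 is the only open cell in row 4 admitting 1, so r4c3=1.
Step 5. [r6c3∈{3,5,8,9}] r6c3 is the only open cell in box 4 admitting 3 ⇒ r6c3=3.
Step 6. [r9c7∈{4,5,9}] row 9 places 5 nowhere but r9c7. So r9c7=5.
Step 7. [r7c4∈{4}] r7c4 has the single candidate 4, so r7c4=4.
Step 8. [r9c4∈{7}] r9c4's peers cover all but 7 ⇒ r9c4=7.
Step 9. [r8c2∈{1,4,7,9}] r8c2 is the only open cell in row 8 admitting 7 ⇒ r8c2=7.
Step 10. [r9c2∈{1,4,9}] in box 7, 4 fits only at r9c2 ⇒ r9c2=4.
Step 11. [r9c1∈{1,9}] across box 7, 1 lands solely at r9c1, so r9c1=1.
Step 12. [r1c4∈{2}] nothing but 2 survives at r1c4. So r1c4=2.
Step 13. [r1c6∈{9}] r1c6 has the single candidate 9. So r1c6=9.
Step 14. [r2c5∈{6,7}] col 5 places 7 nowhere but r2c5 ⇒ r2c5=7.
Step 15. [r2c1∈{3,6,8,9}] row 2 places 6 nowhere but r2c1, so r2c1=6.
Step 16. [r2c7∈{3,8}] 3 has one home in row 2: r2c7 ⇒ r2c7=3.
Step 17. [r1c8∈{4}] only 4 remains possible at r1c8. So r1c8=4.
Step 18. [r3c8∈{8}] r3c8 is down to just 8 ⇒ r3c8=8.
Step 19. [r8c8∈{9}] r8c8's peers cover all but 9 ⇒ r8c8=9.
Step 20. [r6c2∈{5,8,9}] across row 6, 9 lands solely at r6c2, so r6c2=9.
Step 21. [r5c1∈{8}] r5c1 is down to just 8. So r5c1=8.
Step 22. [r2c3∈{8,9}] 9 has one home in row 2: r2c3, so r2c3=9.
Step 23. [r3c1∈{7}] r3c1's peers cover all but 7, so r3c1=7.
Step 24. [r5c9∈{4,5}] 4 has one home in col 9: r5c9 ⇒ r5c9=4.
Step 25. [r9c5∈{6,9}] in row 9, 9 fits only at r9c5 ⇒ r9c5=9.
Step 26. [r3c7∈{1}] nothing but 1 survives at r3c7. So r3c7=1.
Step 27. [r1c3∈{5}] nothing but 5 survives at r1c3. So r1c3=5.
Step 28. [r8c7∈{4}] r8c7's peers cover all but 4, so r8c7=4.
Step 29. [r3c2∈{2}] r3c2 has the single candidate 2, so r3c2=2.
Step 30. [r4c8∈{3}] nothing but 3 survives at r4c8, so r4c8=3.
Step 31. [r1c2∈{1}] nothing but 1 survives at r1c2. So r1c2=1.
Step 32. [r1c7∈{7}] only 7 remains possible at r1c7. So r1c7=7.
Step 33. [r4c9∈{5}] r4c9 has the single candidate 5. So r4c9=5.
Step 34. [r8c4∈{3}] r8c4 has the single candidate 3. So r8c4=3.
Step 35. [r6c4∈{8}] only 8 remains possible at r6c4 ⇒ r6c4=8.
Step 36. [r4c7∈{8}] r4c7's peers cover all but 8, so r4c7=8.
Step 37. [r7c3∈{8}] only 8 remains possible at r7c3 ⇒ r7c3=8.
Step 38. [r9c8∈{6}] nothing but 6 survives at r9c8. So r9c8=6.
Step 39. [r2c2∈{8}] r2c2 is down to just 8, so r2c2=8.
Step 40. [r6c8∈{2}] r6c8 is down to just 2. So r6c8=2.
Step 41. [r8c6∈{2}] r8c6 has the single candidate 2, so r8c6=2.
Step 42. [r3c6∈{6}] r3c6 is down to just 6, so r3c6=6.
Step 43. [r3c3∈{4}] r3c3 has the single candidate 4, so r3c3=4.
Step 44. [r5c7∈{9}] r5c7 has the single candidate 9 ⇒ r5c7=9.
Step 45. [r6c5∈{5}] r6c5's peers cover all but 5 ⇒ r6c5=5.
Step 46. [r7c5∈{6}] only 6 remains possible at r7c5, so r7c5=6.
Step 47. [r1c1∈{3}] r1c1 has the single candidate 3. So r1c1=3.
Step 48. [r7c1∈{9}] only 9 remains possible at r7c1 ⇒ r7c1=9.
Step 49. [r8c5∈{1}] nothing but 1 survives at r8c5, so r8c5=1.
Step 50. [r5c2∈{5}] r5c2 is down to just 5 ⇒ r5c2=5.

Answer: 3 1 5 2 8 9 7 4 6 / 6 8 9 1 7 4 3 5 2 / 7 2 4 5 3 6 1 8 9 / 2 6 1 9 4 7 8 3 5 / 8 5 7 6 2 3 9 1 4 / 4 9 3 8 5 1 6 2 7 / 9 3 8 4 6 5 2 7 1 / 5 7 6 3 1 2 4 9 8 / 1 4 2 7 9 8 5 6 3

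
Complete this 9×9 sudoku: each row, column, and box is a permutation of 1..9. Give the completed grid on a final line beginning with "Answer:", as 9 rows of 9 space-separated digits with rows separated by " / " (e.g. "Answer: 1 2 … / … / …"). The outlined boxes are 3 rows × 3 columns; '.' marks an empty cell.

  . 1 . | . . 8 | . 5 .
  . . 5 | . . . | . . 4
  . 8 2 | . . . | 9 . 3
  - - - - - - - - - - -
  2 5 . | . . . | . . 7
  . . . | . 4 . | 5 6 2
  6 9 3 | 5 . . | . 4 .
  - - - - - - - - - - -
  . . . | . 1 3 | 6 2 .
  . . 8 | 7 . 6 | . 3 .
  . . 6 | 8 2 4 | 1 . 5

Step 1. [r7c4∈{9}] r7c4 has the single candidate 9, so r7c4=9.
Step 2. [r5c2∈{7}] r5c2 is down to just 7. So r5c2=7.
Step 3. [r5c4∈{1,3}] across row 5, 3 lands solely at r5c4 ⇒ r5c4=3.
Step 4. [r4c8∈{1,8,9}] in box 6, 9 fits only at r4c8, so r4c8=9.
Step 5. [r4c6∈{1}] r4c6 is down to just 1. So r4c6=1.
Step 6. [r1c3∈{4,7,9}] col 3 places 9 nowhere but r1c3, so r1c3=9.
Step 7. [r8c1∈{1,4,5,9}] in row 8, 1 fits only at r8c1. So r8c1=1.
Step 8. [r2c5∈{3,6,7,9}] in col 5, 9 fits only at r2c5 ⇒ r2c5=9.
Step 9. [r6c7∈{8}] nothing but 8 survives at r6c7, so r6c7=8.
Step 10. [r4c4∈{6}] r4c4's peers cover all but 6 ⇒ r4c4=6.
Step 11. [r7c2∈{4}] r7c2 is down to just 4, so r7c2=4.
Step 12. [r6c5∈{7}] r6c5 is down to just 7, so r6c5=7.
Step 13. [r9c8∈{7}] nothing but 7 survives at r9c8. So r9c8=7.
Step 14. [r3c8∈{1}] r3c8's peers cover all but 1, so r3c8=1.
Step 15. [r3c6∈{5,7}] r3c6 is the only open cell in col 6 admitting 5 ⇒ r3c6=5.
Step 16. [r3c1∈{4,7}] across row 3, 7 lands solely at r3c1. So r3c1=7.
Step 17. [r2c1∈{3}] r2c1's peers cover all but 3 ⇒ r2c1=3.
Step 18. [r2c6∈{2,7}] r2c6 is the only open cell in col 6 admitting 7, so r2c6=7.
Step 19. [r2c7∈{2}] r2c7 is down to just 2 ⇒ r2c7=2.
Step 20. [r1c9∈{6}] r1c9's peers cover all but 6 ⇒ r1c9=6.
Step 21. [r3c4∈{4}] r3c4 has the single candidate 4. So r3c4=4.
Step 22. [r4c7∈{3}] r4c7's peers cover all but 3. So r4c7=3.
Step 23. [r5c6∈{9}] r5c6's peers cover all but 9 ⇒ r5c6=9.
Step 24. [r6c9∈{1}] r6c9 has the single candidate 1 ⇒ r6c9=1.
Step 25. [r2c8∈{8}] r2c8 has the single candidate 8, so r2c8=8.
Step 26. [r2c4∈{1}] r2c4 has the single candidate 1. So r2c4=1.
Step 27. [r4c5∈{8}] r4c5 is down to just 8 ⇒ r4c5=8.
Step 28. [r8c9∈{9}] r8c9 has the single candidate 9 ⇒ r8c9=9.
Step 29. [r1c1∈{4}] r1c1's peers cover all but 4 ⇒ r1c1=4.
Step 30. [r8c7∈{4}] r8c7 is down to just 4. So r8c7=4.
Step 31. [r7c9∈{8}] r7c9's peers cover all but 8. So r7c9=8.
Step 32. [r1c7∈{7}] r1c7 has the single candidate 7 ⇒ r1c7=7.
Step 33. [r8c2∈{2}] only 2 remains possible at r8c2 ⇒ r8c2=2.
Step 34. [r8c5∈{5}] r8c5 has the single candidate 5, so r8c5=5.
Step 35. [r4c3∈{4}] only 4 remains possible at r4c3 ⇒ r4c3=4.
Step 36. [r7c1∈{5}] r7c1 has the single candidate 5 ⇒ r7c1=5.
Step 37. [r5c3∈{1}] r5c3 has the single candidate 1. So r5c3=1.
Step 38. [r6c6∈{2}] r6c6 has the single candidate 2, so r6c6=2.
Step 39. [r9c1∈{9}] r9c1 has the single candidate 9. So r9c1=9.
Step 40. [r9c2∈{3}] r9c2 is down to just 3. So r9c2=3.
Step 41. [r1c5∈{3}] nothing but 3 survives at r1c5 ⇒ r1c5=3.
Step 42. [r2c2∈{6}] nothing but 6 survives at r2c2. So r2c2=6.
Step 43. [r1c4∈{2}] only 2 remains possible at r1c4. So r1c4=2.
Step 44. [r7c3∈{7}] nothing but 7 survives at r7c3. So r7c3=7.
Step 45. [r3c5∈{6}] r3c5's peers cover all but 6, so r3c5=6.
Step 46. [r5c1∈{8}] r5c1 has the single candidate 8 ⇒ r5c1=8.

Answer: 4 1 9 2 3 8 7 5 6 / 3 6 5 1 9 7 2 8 4 / 7 8 2 4 6 5 9 1 3 / 2 5 4 6 8 1 3 9 7 / 8 7 1 3 4 9 5 6 2 / 6 9 3 5 7 2 8 4 1 / 5 4 7 9 1 3 6 2 8 / 1 2 8 7 5 6 4 3 9 / 9 3 6 8 2 4 1 7 5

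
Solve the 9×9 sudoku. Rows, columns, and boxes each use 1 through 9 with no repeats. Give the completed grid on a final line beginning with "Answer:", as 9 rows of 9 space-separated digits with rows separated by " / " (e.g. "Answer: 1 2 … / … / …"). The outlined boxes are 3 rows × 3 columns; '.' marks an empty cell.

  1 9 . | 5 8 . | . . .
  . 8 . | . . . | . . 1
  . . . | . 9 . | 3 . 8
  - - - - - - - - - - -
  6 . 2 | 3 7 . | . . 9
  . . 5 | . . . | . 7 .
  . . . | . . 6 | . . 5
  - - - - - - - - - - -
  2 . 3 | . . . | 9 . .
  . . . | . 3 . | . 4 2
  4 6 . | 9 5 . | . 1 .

Step 1. [r3c2∈{2,4,5,7}] across col 2, 2 lands solely at r3c2, so r3c2=2.
Step 2. [r4c8∈{8}] r4c8's peers cover all but 8, so r4c8=8.
Step 3. [r5c6∈{1,2,4,8,9}] in col 6, 9 fits only at r5c6. So r5c6=9.
Step 4. [r2c1∈{3,5,7}] box 1 places 3 nowhere but r2c1, so r2c1=3.
Step 5. [r5c1∈{8}] r5c1 is down to just 8. So r5c1=8.
Step 6. [r6c4∈{1,2,4,8}] row 6 places 8 nowhere but r6c4 ⇒ r6c4=8.
Step 7. [r7c6∈{1,4,7,8}] across row 7, 8 lands solely at r7c6. So r7c6=8.
Step 8. [r1c6∈{2,3,4,7}] r1c6 is the only open cell in row 1 admitting 3 ⇒ r1c6=3.
Step 9. [r2c8∈{2,5,6,9}] across row 2, 9 lands solely at r2c8 ⇒ r2c8=9.
Step 10. [r2c7∈{2,4,5,6,7}] across row 2, 5 lands solely at r2c7. So r2c7=5.
Step 11. [r3c8∈{6}] only 6 remains possible at r3c8 ⇒ r3c8=6.
Step 12. [r1c3∈{4,6,7}] row 1 places 6 nowhere but r1c3. So r1c3=6.
Step 13. [r6c8∈{2,3}] col 8 places 3 nowhere but r6c8, so r6c8=3.
Step 14. [r3c1∈{5,7}] 5 has one home in row 3: r3c1. So r3c1=5.
Step 15. [r8c2∈{1,5,7}] across row 8, 5 lands solely at r8c2, so r8c2=5.
Step 16. [r5c2∈{1,3,4}] in row 5, 3 fits only at r5c2 ⇒ r5c2=3.
Step 17. [r4c6∈{1,4,5}] 5 has one home in row 4: r4c6. So r4c6=5.
Step 18. [r9c6∈{2,7}] r9c6 is the only open cell in row 9 admitting 2 ⇒ r9c6=2.
Step 19. [r6c3∈{1,4,7,9}] col 3 has a naked pair {4,7} at r2c3 and r3c3. So r6c3≠4.
Step 20. [r2c5∈{2,4,6}] row 2 has a naked pair {4,7} at r2c3 and r2c6 ⇒ r2c5≠4.
Step 21. [r1c7∈{2,4,7}] within box 6, every 2-candidate lies in col 7 ⇒ r1c7≠2.
Step 22. [r8c3∈{1,7,8,9}] col 3 has a naked pair {4,7} at r2c3 and r3c3 ⇒ r8c3≠7.
Step 23. [r9c3∈{7,8}] the pair r2c3,r3c3 in col 3 locks {4,7} between them, so r9c3≠7.
Step 24. [r9c3∈{8}] r9c3's peers cover all but 8, so r9c3=8.
Step 25. [r9c7∈{7}] r9c7 has the single candidate 7, so r9c7=7.
Step 26. [r7c9∈{6}] r7c9 has the single candidate 6, so r7c9=6.
Step 27. [r5c9∈{4}] r5c9 has the single candidate 4 ⇒ r5c9=4.
Step 28. [r6c5∈{1,2,4}] across box 5, 4 lands solely at r6c5 ⇒ r6c5=4.
Step 29. [r7c5∈{1}] only 1 remains possible at r7c5. So r7c5=1.
Step 30. [r8c6∈{7}] r8c6 has the single candidate 7 ⇒ r8c6=7.
Step 31. [r2c6∈{4}] r2c6's peers cover all but 4, so r2c6=4.
Step 32. [r5c4∈{1,2}] across box 5, 1 lands solely at r5c4, so r5c4=1.
Step 33. [r6c1∈{7,9}] 7 has one home in col 1: r6c1 ⇒ r6c1=7.
Step 34. [r6c2∈{1}] r6c2's peers cover all but 1, so r6c2=1.
Step 35. [r2c4∈{2,6,7}] 2 has one home in col 4: r2c4, so r2c4=2.
Step 36. [r2c3∈{7}] nothing but 7 survives at r2c3 ⇒ r2c3=7.
Step 37. [r8c1∈{9}] r8c1 is down to just 9 ⇒ r8c1=9.
Step 38. [r6c7∈{2}] r6c7 is down to just 2, so r6c7=2.
Step 39. [r1c9∈{7}] r1c9's peers cover all but 7. So r1c9=7.
Step 40. [r9c9∈{3}] r9c9's peers cover all but 3 ⇒ r9c9=3.
Step 41. [r4c2∈{4}] only 4 remains possible at r4c2. So r4c2=4.
Step 42. [r7c4∈{4}] only 4 remains possible at r7c4, so r7c4=4.
Step 43. [r3c4∈{7}] nothing but 7 survives at r3c4 ⇒ r3c4=7.
Step 44. [r8c3∈{1}] r8c3 is down to just 1 ⇒ r8c3=1.
Step 45. [r3c3∈{4}] r3c3 has the single candidate 4 ⇒ r3c3=4.
Step 46. [r8c4∈{6}] r8c4's peers cover all but 6. So r8c4=6.
Step 47. [r3c6∈{1}] r3c6's peers cover all but 1 ⇒ r3c6=1.
Step 48. [r7c2∈{7}] r7c2 has the single candidate 7. So r7c2=7.
Step 49. [r6c3∈{9}] nothing but 9 survives at r6c3, so r6c3=9.
Step 50. [r5c5∈{2}] nothing but 2 survives at r5c5 ⇒ r5c5=2.
Step 51. [r7c8∈{5}] r7c8's peers cover all but 5 ⇒ r7c8=5.
Step 52. [r1c8∈{2}] r1c8 has the single candidate 2, so r1c8=2.
Step 53. [r5c7∈{6}] only 6 remains possible at r5c7 ⇒ r5c7=6.
Step 54. [r1c7∈{4}] r1c7 has the single candidate 4. So r1c7=4.
Step 55. [r4c7∈{1}] r4c7's peers cover all but 1, so r4c7=1.
Step 56. [r2c5∈{6}] r2c5's peers cover all but 6, so r2c5=6.
Step 57. [r8c7∈{8}] nothing but 8 survives at r8c7 ⇒ r8c7=8.

Answer: 1 9 6 5 8 3 4 2 7 / 3 8 7 2 6 4 5 9 1 / 5 2 4 7 9 1 3 6 8 / 6 4 2 3 7 5 1 8 9 / 8 3 5 1 2 9 6 7 4 / 7 1 9 8 4 6 2 3 5 / 2 7 3 4 1 8 9 5 6 / 9 5 1 6 3 7 8 4 2 / 4 6 8 9 5 2 7 1 3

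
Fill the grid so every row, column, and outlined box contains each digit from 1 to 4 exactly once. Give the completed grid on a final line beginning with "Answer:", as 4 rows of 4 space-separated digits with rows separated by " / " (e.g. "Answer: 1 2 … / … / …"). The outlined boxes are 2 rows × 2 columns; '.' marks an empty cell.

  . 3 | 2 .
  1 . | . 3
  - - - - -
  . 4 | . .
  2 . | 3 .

Step 1. [r1c4∈{1,4}] across row 1, 1 lands solely at r1c4 ⇒ r1c4=1.
Step 2. [r3c4∈{2}] r3c4 is down to just 2. So r3c4=2.
Step 3. [r2c3∈{4}] only 4 remains possible at r2c3. So r2c3=4.
Step 4. [r4c4∈{4}] r4c4's peers cover all but 4 ⇒ r4c4=4.
Step 5. [r3c1∈{3}] only 3 remains possible at r3c1, so r3c1=3.
Step 6. [r1c1∈{4}] r1c1 is down to just 4 ⇒ r1c1=4.
Step 7. [r2c2∈{2}] r2c2 has the single candidate 2. So r2c2=2.
Step 8. [r3c3∈{1}] r3c3 is down to just 1, so r3c3=1.
Step 9. [r4c2∈{1}] r4c2 is down to just 1. So r4c2=1.

Answer: 4 3 2 1 / 1 2 4 3 / 3 4 1 2 / 2 1 3 4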